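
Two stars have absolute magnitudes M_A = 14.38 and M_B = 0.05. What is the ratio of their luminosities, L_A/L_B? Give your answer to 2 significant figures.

L_A/L_B ≈ 1.9×10^-6

ΔM = M_A − M_B = 14.33
L_A/L_B = 10^(−0.4 ΔM) = 10^-5.732 = 1.854×10^-6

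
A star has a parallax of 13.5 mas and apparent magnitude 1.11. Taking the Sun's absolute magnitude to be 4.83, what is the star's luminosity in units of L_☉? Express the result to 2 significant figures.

d = 1/p = 1000/13.5 mas = 74.07 pc
M = m − 5 log₁₀ d + 5 = 1.11 − 5·1.8697 + 5 = -3.238
M − M_☉ = -3.238 − 4.83 = -8.068
L/L_☉ = 10^(−0.4 × -8.068) = 1688

L/L_☉ ≈ 1700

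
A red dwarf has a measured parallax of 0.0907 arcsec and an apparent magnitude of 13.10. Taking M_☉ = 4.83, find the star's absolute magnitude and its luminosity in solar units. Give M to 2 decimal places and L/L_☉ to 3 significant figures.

M ≈ 12.89; L/L_☉ ≈ 5.98×10^-4

d = 1/p = 1/0.0907″ = 11.03 pc
M = m − 5 log₁₀ d + 5 = 13.10 − 5·1.0424 + 5 = 12.888
M − M_☉ = 12.888 − 4.83 = 8.058
L/L_☉ = 10^(−0.4 × 8.058) = 5.981×10^-4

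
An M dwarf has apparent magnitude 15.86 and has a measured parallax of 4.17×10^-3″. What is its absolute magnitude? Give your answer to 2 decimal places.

d = 1/p = 1/4.17×10^-3″ = 239.8 pc
5 log₁₀(d/10 pc) = 5 log₁₀(239.8) − 5 = 6.899
M = m − 5 log₁₀(d/10) = 15.86 − 6.899 = 8.961

M ≈ 8.96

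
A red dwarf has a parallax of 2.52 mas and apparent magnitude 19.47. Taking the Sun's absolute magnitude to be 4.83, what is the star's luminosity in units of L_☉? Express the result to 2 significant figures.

L/L_☉ ≈ 2.2×10^-3

d = 1/p = 1000/2.52 mas = 396.8 pc
M = m − 5 log₁₀ d + 5 = 19.47 − 5·2.5986 + 5 = 11.477
M − M_☉ = 11.477 − 4.83 = 6.647
L/L_☉ = 10^(−0.4 × 6.647) = 2.194×10^-3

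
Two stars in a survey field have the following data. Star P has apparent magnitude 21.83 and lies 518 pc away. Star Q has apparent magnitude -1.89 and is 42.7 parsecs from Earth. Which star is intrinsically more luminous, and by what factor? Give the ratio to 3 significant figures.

Star P: M = m − 5 log₁₀ d + 5 = 21.83 − 5·2.7143 + 5 = 13.258
Star Q: M = m − 5 log₁₀ d + 5 = -1.89 − 5·1.6304 + 5 = -5.042
ΔM = M_P − M_Q = 13.258 − (-5.042) = 18.300; smaller M is more luminous → Star Q.
L ratio = 10^(0.4 |ΔM|) = 10^7.320 = 2.090×10^7

Star Q is more luminous, by a factor of 2.09×10^7.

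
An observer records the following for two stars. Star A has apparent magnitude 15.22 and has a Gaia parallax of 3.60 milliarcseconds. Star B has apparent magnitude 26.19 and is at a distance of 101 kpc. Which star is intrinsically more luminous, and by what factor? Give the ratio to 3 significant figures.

Star A: p = 3.60 mas = 3.60×10^-3″ → d = 1/p = 277.8 pc
Star A: M = m − 5 log₁₀ d + 5 = 15.22 − 5·2.4437 + 5 = 8.002
Star B: d = 101 kpc = 101000 pc
Star B: M = m − 5 log₁₀ d + 5 = 26.19 − 5·5.0043 + 5 = 6.168
ΔM = M_A − M_B = 8.002 − (6.168) = 1.833; smaller M is more luminous → Star B.
L ratio = 10^(0.4 |ΔM|) = 10^0.733 = 5.411

Star B is more luminous, by a factor of 5.41.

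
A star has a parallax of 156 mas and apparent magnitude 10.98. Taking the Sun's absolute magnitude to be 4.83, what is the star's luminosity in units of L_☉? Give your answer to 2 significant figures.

d = 1/p = 1000/156 mas = 6.410 pc
M = m − 5 log₁₀ d + 5 = 10.98 − 5·0.8069 + 5 = 11.946
M − M_☉ = 11.946 − 4.83 = 7.116
L/L_☉ = 10^(−0.4 × 7.116) = 1.425×10^-3

L/L_☉ ≈ 1.4×10^-3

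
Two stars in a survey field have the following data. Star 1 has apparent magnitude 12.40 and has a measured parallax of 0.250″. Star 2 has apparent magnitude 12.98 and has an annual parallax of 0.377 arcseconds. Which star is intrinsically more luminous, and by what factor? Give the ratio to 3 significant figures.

Star 1: d = 1/p = 1/0.250″ = 4.000 pc
Star 1: M = m − 5 log₁₀ d + 5 = 12.40 − 5·0.6021 + 5 = 14.390
Star 2: d = 1/p = 1/0.377″ = 2.653 pc
Star 2: M = m − 5 log₁₀ d + 5 = 12.98 − 5·0.4237 + 5 = 15.862
ΔM = M_1 − M_2 = 14.390 − (15.862) = -1.472; smaller M is more luminous → Star 1.
L ratio = 10^(0.4 |ΔM|) = 10^0.589 = 3.880

Star 1 is more luminous, by a factor of 3.88.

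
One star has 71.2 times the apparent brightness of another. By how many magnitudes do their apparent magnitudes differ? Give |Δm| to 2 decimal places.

Pogson: Δm = −2.5 log₁₀(ratio) = −2.5 log₁₀(71.2) = −2.5 × 1.8525 = -4.631

|Δm| ≈ 4.63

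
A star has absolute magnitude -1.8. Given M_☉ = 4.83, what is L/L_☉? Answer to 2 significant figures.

L/L_☉ ≈ 450

M − M_☉ = -1.8 − 4.83 = -6.630
L/L_☉ = 10^(−0.4 (M − M_☉)) = 10^2.652 = 448.7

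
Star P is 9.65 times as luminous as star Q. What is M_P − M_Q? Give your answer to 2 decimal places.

M_P − M_Q ≈ -2.46

Pogson: ΔM = −2.5 log₁₀(ratio) = −2.5 log₁₀(9.65) = −2.5 × 0.9845 = -2.461
Star P is brighter, so it has the smaller magnitude: the difference is negative.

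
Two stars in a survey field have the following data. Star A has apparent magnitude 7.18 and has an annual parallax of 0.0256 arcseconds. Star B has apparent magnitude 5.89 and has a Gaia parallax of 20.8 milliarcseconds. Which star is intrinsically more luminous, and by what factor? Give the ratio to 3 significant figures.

Star A: d = 1/p = 1/0.0256″ = 39.06 pc
Star A: M = m − 5 log₁₀ d + 5 = 7.18 − 5·1.5918 + 5 = 4.221
Star B: p = 20.8 mas = 0.0208″ → d = 1/p = 48.08 pc
Star B: M = m − 5 log₁₀ d + 5 = 5.89 − 5·1.6819 + 5 = 2.480
ΔM = M_A − M_B = 4.221 − (2.480) = 1.741; smaller M is more luminous → Star B.
L ratio = 10^(0.4 |ΔM|) = 10^0.696 = 4.970

Star B is more luminous, by a factor of 4.97.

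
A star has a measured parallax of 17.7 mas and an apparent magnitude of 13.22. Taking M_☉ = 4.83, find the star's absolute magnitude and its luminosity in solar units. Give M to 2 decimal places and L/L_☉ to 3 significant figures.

M ≈ 9.46; L/L_☉ ≈ 0.0141

d = 1/p = 1000/17.7 mas = 56.50 pc
M = m − 5 log₁₀ d + 5 = 13.22 − 5·1.7520 + 5 = 9.460
M − M_☉ = 9.460 − 4.83 = 4.630
L/L_☉ = 10^(−0.4 × 4.630) = 0.01406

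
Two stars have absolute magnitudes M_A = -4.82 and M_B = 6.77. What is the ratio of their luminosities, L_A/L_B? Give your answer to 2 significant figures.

ΔM = M_A − M_B = -11.59
L_A/L_B = 10^(−0.4 ΔM) = 10^4.636 = 43250

L_A/L_B ≈ 43000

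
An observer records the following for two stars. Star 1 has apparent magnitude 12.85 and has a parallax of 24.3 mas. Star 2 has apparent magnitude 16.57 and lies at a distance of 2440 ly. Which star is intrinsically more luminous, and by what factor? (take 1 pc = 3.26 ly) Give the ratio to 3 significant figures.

Star 2 is more luminous, by a factor of 10.8.

Star 1: p = 24.3 mas = 0.0243″ → d = 1/p = 41.15 pc
Star 1: M = m − 5 log₁₀ d + 5 = 12.85 − 5·1.6144 + 5 = 9.778
Star 2: d = 2440 ly / 3.26 = 748.5 pc
Star 2: M = m − 5 log₁₀ d + 5 = 16.57 − 5·2.8742 + 5 = 7.199
ΔM = M_1 − M_2 = 9.778 − (7.199) = 2.579; smaller M is more luminous → Star 2.
L ratio = 10^(0.4 |ΔM|) = 10^1.032 = 10.75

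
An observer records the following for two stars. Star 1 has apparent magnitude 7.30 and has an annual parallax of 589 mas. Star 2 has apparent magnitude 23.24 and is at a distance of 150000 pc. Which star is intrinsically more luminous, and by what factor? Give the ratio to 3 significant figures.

Star 2 is more luminous, by a factor of 3280.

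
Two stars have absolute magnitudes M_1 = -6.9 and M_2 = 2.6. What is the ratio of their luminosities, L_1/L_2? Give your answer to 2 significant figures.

L_1/L_2 ≈ 6300

ΔM = M_1 − M_2 = -9.5
L_1/L_2 = 10^(−0.4 ΔM) = 10^3.800 = 6310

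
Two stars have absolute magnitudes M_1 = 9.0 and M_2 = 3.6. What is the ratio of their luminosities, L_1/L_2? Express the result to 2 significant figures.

L_1/L_2 ≈ 6.9×10^-3

ΔM = M_1 − M_2 = 5.4
L_1/L_2 = 10^(−0.4 ΔM) = 10^-2.160 = 6.918×10^-3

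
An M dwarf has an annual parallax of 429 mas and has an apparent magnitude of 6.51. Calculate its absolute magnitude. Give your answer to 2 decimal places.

p = 429 mas = 0.429″ → d = 1/p = 2.331 pc
5 log₁₀(d/10 pc) = 5 log₁₀(2.331) − 5 = -3.162
M = m − 5 log₁₀(d/10) = 6.51 + 3.162 = 9.672

M ≈ 9.67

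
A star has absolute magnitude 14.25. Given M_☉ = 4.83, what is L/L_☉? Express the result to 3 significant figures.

L/L_☉ ≈ 1.71×10^-4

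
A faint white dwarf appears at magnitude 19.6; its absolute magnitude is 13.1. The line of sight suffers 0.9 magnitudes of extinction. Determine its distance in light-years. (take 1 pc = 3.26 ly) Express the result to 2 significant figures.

d ≈ 430 ly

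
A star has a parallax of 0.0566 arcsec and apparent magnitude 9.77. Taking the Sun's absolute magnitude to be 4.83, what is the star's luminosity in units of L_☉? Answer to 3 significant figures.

d = 1/p = 1/0.0566″ = 17.67 pc
M = m − 5 log₁₀ d + 5 = 9.77 − 5·1.2472 + 5 = 8.534
M − M_☉ = 8.534 − 4.83 = 3.704
L/L_☉ = 10^(−0.4 × 3.704) = 0.03299

L/L_☉ ≈ 0.0330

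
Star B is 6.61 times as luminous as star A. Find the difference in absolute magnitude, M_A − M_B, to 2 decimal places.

Pogson: ΔM = −2.5 log₁₀(ratio) = −2.5 log₁₀(6.61) = −2.5 × 0.8202 = -2.051
Star B is brighter so has the smaller magnitude: M_A − M_B is positive.

M_A − M_B ≈ 2.05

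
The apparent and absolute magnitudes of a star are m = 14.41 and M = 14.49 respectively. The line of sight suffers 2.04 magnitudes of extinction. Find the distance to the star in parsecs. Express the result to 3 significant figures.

m − M = 5 log₁₀(d/10 pc) + A  ⇒  14.41 − (14.49) − 2.04 = 5 log₁₀(d/10)
-2.120 = 5 log₁₀(d/10)
log₁₀ d = (m − M − A)/5 + 1 = 0.5760
d = 10^0.5760 = 3.767 pc

d ≈ 3.77 pc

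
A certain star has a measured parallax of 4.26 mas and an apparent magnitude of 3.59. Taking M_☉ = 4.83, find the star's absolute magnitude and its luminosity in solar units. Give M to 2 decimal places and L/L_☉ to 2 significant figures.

M ≈ -3.26; L/L_☉ ≈ 1700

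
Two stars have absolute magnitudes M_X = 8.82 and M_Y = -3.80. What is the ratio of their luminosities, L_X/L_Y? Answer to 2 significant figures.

ΔM = M_X − M_Y = 12.62
L_X/L_Y = 10^(−0.4 ΔM) = 10^-5.048 = 8.954×10^-6

L_X/L_Y ≈ 9.0×10^-6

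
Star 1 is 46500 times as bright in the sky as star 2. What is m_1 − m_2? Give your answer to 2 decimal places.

Pogson: Δm = −2.5 log₁₀(ratio) = −2.5 log₁₀(46500) = −2.5 × 4.6675 = -11.669
Star 1 is brighter, so it has the smaller magnitude: the difference is negative.

m_1 − m_2 ≈ -11.67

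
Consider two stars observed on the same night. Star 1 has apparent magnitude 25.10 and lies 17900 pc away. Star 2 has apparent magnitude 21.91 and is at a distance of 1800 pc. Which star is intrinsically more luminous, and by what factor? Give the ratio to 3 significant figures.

Star 1 is more luminous, by a factor of 5.24.

Star 1: M = m − 5 log₁₀ d + 5 = 25.10 − 5·4.2529 + 5 = 8.836
Star 2: M = m − 5 log₁₀ d + 5 = 21.91 − 5·3.2553 + 5 = 10.634
ΔM = M_1 − M_2 = 8.836 − (10.634) = -1.798; smaller M is more luminous → Star 1.
L ratio = 10^(0.4 |ΔM|) = 10^0.719 = 5.238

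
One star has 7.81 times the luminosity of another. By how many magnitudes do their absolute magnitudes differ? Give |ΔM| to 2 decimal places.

Pogson: ΔM = −2.5 log₁₀(ratio) = −2.5 log₁₀(7.81) = −2.5 × 0.8927 = -2.232

|ΔM| ≈ 2.23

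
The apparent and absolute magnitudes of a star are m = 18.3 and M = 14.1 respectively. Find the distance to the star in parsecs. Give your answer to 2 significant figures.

Distance modulus: m − M = 18.3 − (14.1) = 4.200
m − M = 5 log₁₀ d − 5
log₁₀ d = (m − M)/5 + 1 = 1.8400
d = 10^1.8400 = 69.18 pc

d ≈ 69 pc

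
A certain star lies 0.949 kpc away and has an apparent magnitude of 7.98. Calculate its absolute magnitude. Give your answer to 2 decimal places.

M ≈ -1.91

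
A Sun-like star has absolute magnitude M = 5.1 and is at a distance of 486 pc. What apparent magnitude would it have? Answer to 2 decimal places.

m ≈ 13.53

m = M + 5 log₁₀ d − 5 = 5.1 + 5·2.6866 − 5 = 13.533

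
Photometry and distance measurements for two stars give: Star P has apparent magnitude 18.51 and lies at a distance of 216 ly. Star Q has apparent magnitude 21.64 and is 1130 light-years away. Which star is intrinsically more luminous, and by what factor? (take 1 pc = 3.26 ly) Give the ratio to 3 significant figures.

Star Q is more luminous, by a factor of 1.53.

Star P: d = 216 ly / 3.26 = 66.26 pc
Star P: M = m − 5 log₁₀ d + 5 = 18.51 − 5·1.8212 + 5 = 14.404
Star Q: d = 1130 ly / 3.26 = 346.6 pc
Star Q: M = m − 5 log₁₀ d + 5 = 21.64 − 5·2.5399 + 5 = 13.941
ΔM = M_P − M_Q = 14.404 − (13.941) = 0.463; smaller M is more luminous → Star Q.
L ratio = 10^(0.4 |ΔM|) = 10^0.185 = 1.532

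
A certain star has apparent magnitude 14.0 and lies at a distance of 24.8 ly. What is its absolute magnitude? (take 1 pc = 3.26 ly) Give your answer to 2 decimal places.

d = 24.8 ly / 3.26 = 7.607 pc
5 log₁₀(d/10 pc) = 5 log₁₀(7.607) − 5 = -0.594
M = m − 5 log₁₀(d/10) = 14.0 + 0.594 = 14.594

M ≈ 14.59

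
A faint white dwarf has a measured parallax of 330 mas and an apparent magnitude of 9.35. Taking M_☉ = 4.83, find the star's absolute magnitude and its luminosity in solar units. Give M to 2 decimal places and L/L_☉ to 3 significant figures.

M ≈ 11.94; L/L_☉ ≈ 1.43×10^-3

d = 1/p = 1000/330 mas = 3.030 pc
M = m − 5 log₁₀ d + 5 = 9.35 − 5·0.4815 + 5 = 11.943
M − M_☉ = 11.943 − 4.83 = 7.113
L/L_☉ = 10^(−0.4 × 7.113) = 1.429×10^-3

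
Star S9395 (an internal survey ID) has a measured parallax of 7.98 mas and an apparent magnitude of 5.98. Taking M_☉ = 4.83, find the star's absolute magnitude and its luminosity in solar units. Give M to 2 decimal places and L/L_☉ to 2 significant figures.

M ≈ 0.49; L/L_☉ ≈ 54

d = 1/p = 1000/7.98 mas = 125.3 pc
M = m − 5 log₁₀ d + 5 = 5.98 − 5·2.0980 + 5 = 0.490
M − M_☉ = 0.490 − 4.83 = -4.340
L/L_☉ = 10^(−0.4 × -4.340) = 54.45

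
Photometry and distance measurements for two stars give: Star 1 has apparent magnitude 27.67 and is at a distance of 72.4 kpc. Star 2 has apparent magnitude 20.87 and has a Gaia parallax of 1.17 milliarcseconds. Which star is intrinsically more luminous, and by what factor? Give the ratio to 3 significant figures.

Star 1: d = 72.4 kpc = 72400 pc
Star 1: M = m − 5 log₁₀ d + 5 = 27.67 − 5·4.8597 + 5 = 8.371
Star 2: p = 1.17 mas = 1.17×10^-3″ → d = 1/p = 854.7 pc
Star 2: M = m − 5 log₁₀ d + 5 = 20.87 − 5·2.9318 + 5 = 11.211
ΔM = M_1 − M_2 = 8.371 − (11.211) = -2.840; smaller M is more luminous → Star 1.
L ratio = 10^(0.4 |ΔM|) = 10^1.136 = 13.67

Star 1 is more luminous, by a factor of 13.7.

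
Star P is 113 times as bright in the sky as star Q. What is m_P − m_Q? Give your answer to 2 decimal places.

Pogson: Δm = −2.5 log₁₀(ratio) = −2.5 log₁₀(113) = −2.5 × 2.0531 = -5.133
Star P is brighter, so it has the smaller magnitude: the difference is negative.

m_P − m_Q ≈ -5.13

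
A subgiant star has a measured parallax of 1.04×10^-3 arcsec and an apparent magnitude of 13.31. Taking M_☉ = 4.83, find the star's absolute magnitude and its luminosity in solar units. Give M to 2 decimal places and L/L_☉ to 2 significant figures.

M ≈ 3.40; L/L_☉ ≈ 3.7

d = 1/p = 1/1.04×10^-3″ = 961.5 pc
M = m − 5 log₁₀ d + 5 = 13.31 − 5·2.9830 + 5 = 3.395
M − M_☉ = 3.395 − 4.83 = -1.435
L/L_☉ = 10^(−0.4 × -1.435) = 3.749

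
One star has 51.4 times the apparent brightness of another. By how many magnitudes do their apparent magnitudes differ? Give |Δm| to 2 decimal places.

|Δm| ≈ 4.28

Pogson: Δm = −2.5 log₁₀(ratio) = −2.5 log₁₀(51.4) = −2.5 × 1.7110 = -4.277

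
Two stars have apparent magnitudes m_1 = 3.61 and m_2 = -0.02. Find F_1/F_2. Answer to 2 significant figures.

F_1/F_2 ≈ 0.035

Δm = 3.61 − (-0.02) = 3.63
Flux ratio = 10^(−0.4 Δm) = 10^(−0.4 × 3.63) = 10^-1.452 = 0.03532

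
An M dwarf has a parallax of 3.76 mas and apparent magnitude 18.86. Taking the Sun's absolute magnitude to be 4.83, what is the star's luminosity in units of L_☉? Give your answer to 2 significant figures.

L/L_☉ ≈ 1.7×10^-3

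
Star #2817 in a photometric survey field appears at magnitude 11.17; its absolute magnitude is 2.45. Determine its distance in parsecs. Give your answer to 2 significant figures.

μ = m − M = 8.720
m − M = 5 log₁₀ d − 5
log₁₀ d = (m − M)/5 + 1 = 2.7440
d = 10^2.7440 = 554.6 pc

d ≈ 550 pc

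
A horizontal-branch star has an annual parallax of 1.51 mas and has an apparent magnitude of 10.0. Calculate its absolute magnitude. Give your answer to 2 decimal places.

p = 1.51 mas = 1.51×10^-3″ → d = 1/p = 662.3 pc
5 log₁₀(d/10 pc) = 5 log₁₀(662.3) − 5 = 9.105
M = m − 5 log₁₀(d/10) = 10.0 − 9.105 = 0.895

M ≈ 0.89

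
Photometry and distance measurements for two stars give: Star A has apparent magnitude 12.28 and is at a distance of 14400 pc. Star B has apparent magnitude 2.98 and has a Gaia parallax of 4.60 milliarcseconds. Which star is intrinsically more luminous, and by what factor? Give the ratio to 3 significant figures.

Star B is more luminous, by a factor of 1.20.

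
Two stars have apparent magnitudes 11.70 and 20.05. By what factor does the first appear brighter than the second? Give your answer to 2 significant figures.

Magnitude difference = -8.35
Flux ratio = 10^(−0.4 Δm) = 10^(−0.4 × -8.35) = 10^3.340 = 2188

2200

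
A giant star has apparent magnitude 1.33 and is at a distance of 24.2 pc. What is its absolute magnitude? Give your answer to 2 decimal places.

M ≈ -0.59

5 log₁₀(d/10 pc) = 5 log₁₀(24.20) − 5 = 1.919
M = m − 5 log₁₀(d/10) = 1.33 − 1.919 = -0.589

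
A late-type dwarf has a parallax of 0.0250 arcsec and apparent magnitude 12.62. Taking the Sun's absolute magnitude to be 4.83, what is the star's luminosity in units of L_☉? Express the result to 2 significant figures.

L/L_☉ ≈ 0.012

d = 1/p = 1/0.0250″ = 40.00 pc
M = m − 5 log₁₀ d + 5 = 12.62 − 5·1.6021 + 5 = 9.610
M − M_☉ = 9.610 − 4.83 = 4.780
L/L_☉ = 10^(−0.4 × 4.780) = 0.01225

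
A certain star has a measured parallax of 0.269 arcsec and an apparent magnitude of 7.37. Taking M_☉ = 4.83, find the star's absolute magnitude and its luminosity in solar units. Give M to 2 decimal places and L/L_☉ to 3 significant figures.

d = 1/p = 1/0.269″ = 3.717 pc
M = m − 5 log₁₀ d + 5 = 7.37 − 5·0.5702 + 5 = 9.519
M − M_☉ = 9.519 − 4.83 = 4.689
L/L_☉ = 10^(−0.4 × 4.689) = 0.01332

M ≈ 9.52; L/L_☉ ≈ 0.0133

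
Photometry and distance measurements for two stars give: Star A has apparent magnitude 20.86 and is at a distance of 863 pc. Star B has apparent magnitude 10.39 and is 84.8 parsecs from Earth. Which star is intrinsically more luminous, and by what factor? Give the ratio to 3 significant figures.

Star B is more luminous, by a factor of 149.

Star A: M = m − 5 log₁₀ d + 5 = 20.86 − 5·2.9360 + 5 = 11.180
Star B: M = m − 5 log₁₀ d + 5 = 10.39 − 5·1.9284 + 5 = 5.748
ΔM = M_A − M_B = 11.180 − (5.748) = 5.432; smaller M is more luminous → Star B.
L ratio = 10^(0.4 |ΔM|) = 10^2.173 = 148.9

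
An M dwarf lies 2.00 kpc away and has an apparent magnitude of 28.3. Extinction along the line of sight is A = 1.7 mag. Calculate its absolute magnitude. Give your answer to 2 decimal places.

d = 2.00 kpc = 2000 pc
5 log₁₀(d/10 pc) = 5 log₁₀(2000) − 5 = 11.505
M = m − 5 log₁₀(d/10) − A = 28.3 − 11.505 − 1.7 = 15.095

M ≈ 15.09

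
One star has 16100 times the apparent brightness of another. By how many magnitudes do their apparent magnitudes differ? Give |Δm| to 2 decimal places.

Pogson: Δm = −2.5 log₁₀(ratio) = −2.5 log₁₀(16100) = −2.5 × 4.2068 = -10.517

|Δm| ≈ 10.52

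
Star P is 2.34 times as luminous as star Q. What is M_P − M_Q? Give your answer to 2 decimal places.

M_P − M_Q ≈ -0.92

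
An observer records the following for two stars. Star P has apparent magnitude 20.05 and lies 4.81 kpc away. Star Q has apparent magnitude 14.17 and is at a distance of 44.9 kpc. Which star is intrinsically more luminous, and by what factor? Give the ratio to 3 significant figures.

Star Q is more luminous, by a factor of 19600.

Star P: d = 4.81 kpc = 4810 pc
Star P: M = m − 5 log₁₀ d + 5 = 20.05 − 5·3.6821 + 5 = 6.639
Star Q: d = 44.9 kpc = 44900 pc
Star Q: M = m − 5 log₁₀ d + 5 = 14.17 − 5·4.6522 + 5 = -4.091
ΔM = M_P − M_Q = 6.639 − (-4.091) = 10.731; smaller M is more luminous → Star Q.
L ratio = 10^(0.4 |ΔM|) = 10^4.292 = 19600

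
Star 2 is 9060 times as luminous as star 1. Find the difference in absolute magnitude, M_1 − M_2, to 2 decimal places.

M_1 − M_2 ≈ 9.89

Pogson: ΔM = −2.5 log₁₀(ratio) = −2.5 log₁₀(9060) = −2.5 × 3.9571 = -9.893
Star 2 is brighter so has the smaller magnitude: M_1 − M_2 is positive.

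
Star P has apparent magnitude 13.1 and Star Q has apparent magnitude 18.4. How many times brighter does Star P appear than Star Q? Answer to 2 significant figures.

Magnitude difference = -5.3
Flux ratio = 10^(−0.4 Δm) = 10^(−0.4 × -5.3) = 10^2.120 = 131.8

130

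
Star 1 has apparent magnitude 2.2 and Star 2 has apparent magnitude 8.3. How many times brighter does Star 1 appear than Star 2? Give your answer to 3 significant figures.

275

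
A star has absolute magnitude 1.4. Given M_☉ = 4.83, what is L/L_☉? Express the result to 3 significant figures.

L/L_☉ ≈ 23.6

M − M_☉ = 1.4 − 4.83 = -3.430
L/L_☉ = 10^(−0.4 (M − M_☉)) = 10^1.372 = 23.55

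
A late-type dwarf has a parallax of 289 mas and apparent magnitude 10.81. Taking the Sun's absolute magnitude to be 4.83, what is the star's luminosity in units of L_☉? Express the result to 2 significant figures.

d = 1/p = 1000/289 mas = 3.460 pc
M = m − 5 log₁₀ d + 5 = 10.81 − 5·0.5391 + 5 = 13.114
M − M_☉ = 13.114 − 4.83 = 8.284
L/L_☉ = 10^(−0.4 × 8.284) = 4.855×10^-4

L/L_☉ ≈ 4.9×10^-4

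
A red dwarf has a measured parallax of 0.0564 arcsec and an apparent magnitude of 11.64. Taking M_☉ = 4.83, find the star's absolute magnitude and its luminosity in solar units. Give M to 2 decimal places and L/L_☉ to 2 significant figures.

d = 1/p = 1/0.0564″ = 17.73 pc
M = m − 5 log₁₀ d + 5 = 11.64 − 5·1.2487 + 5 = 10.396
M − M_☉ = 10.396 − 4.83 = 5.566
L/L_☉ = 10^(−0.4 × 5.566) = 5.935×10^-3

M ≈ 10.40; L/L_☉ ≈ 5.9×10^-3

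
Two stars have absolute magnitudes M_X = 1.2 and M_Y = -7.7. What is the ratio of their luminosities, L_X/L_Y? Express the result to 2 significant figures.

L_X/L_Y ≈ 2.8×10^-4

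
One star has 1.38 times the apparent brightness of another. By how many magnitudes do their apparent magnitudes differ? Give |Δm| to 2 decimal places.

|Δm| ≈ 0.35

Pogson: Δm = −2.5 log₁₀(ratio) = −2.5 log₁₀(1.38) = −2.5 × 0.1399 = -0.350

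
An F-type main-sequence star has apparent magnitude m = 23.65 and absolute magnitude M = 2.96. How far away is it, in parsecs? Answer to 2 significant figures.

d ≈ 140000 pc

μ = m − M = 20.690
m − M = 5 log₁₀ d − 5
log₁₀ d = (m − M)/5 + 1 = 5.1380
d = 10^5.1380 = 137400 pc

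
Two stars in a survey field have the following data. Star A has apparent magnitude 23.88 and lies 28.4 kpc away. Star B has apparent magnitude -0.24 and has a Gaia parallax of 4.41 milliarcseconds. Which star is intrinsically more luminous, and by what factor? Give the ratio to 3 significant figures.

Star A: d = 28.4 kpc = 28400 pc
Star A: M = m − 5 log₁₀ d + 5 = 23.88 − 5·4.4533 + 5 = 6.613
Star B: p = 4.41 mas = 4.41×10^-3″ → d = 1/p = 226.8 pc
Star B: M = m − 5 log₁₀ d + 5 = -0.24 − 5·2.3556 + 5 = -7.018
ΔM = M_A − M_B = 6.613 − (-7.018) = 13.631; smaller M is more luminous → Star B.
L ratio = 10^(0.4 |ΔM|) = 10^5.452 = 283500

Star B is more luminous, by a factor of 283000.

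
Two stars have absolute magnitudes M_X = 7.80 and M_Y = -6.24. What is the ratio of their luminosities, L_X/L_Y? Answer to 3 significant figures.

L_X/L_Y ≈ 2.42×10^-6

ΔM = M_X − M_Y = 14.04
L_X/L_Y = 10^(−0.4 ΔM) = 10^-5.616 = 2.421×10^-6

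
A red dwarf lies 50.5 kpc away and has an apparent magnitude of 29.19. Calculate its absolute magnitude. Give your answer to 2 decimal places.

d = 50.5 kpc = 50500 pc
5 log₁₀(d/10 pc) = 5 log₁₀(50500) − 5 = 18.516
M = m − 5 log₁₀(d/10) = 29.19 − 18.516 = 10.674

M ≈ 10.67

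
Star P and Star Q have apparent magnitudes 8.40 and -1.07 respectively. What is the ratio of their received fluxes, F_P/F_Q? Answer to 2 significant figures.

Δm = 8.40 − (-1.07) = 9.47
Flux ratio = 10^(−0.4 Δm) = 10^(−0.4 × 9.47) = 10^-3.788 = 1.629×10^-4

F_P/F_Q ≈ 1.6×10^-4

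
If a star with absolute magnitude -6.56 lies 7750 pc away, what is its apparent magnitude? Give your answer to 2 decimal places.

m = M + 5 log₁₀ d − 5 = -6.56 + 5·3.8893 − 5 = 7.887

m ≈ 7.89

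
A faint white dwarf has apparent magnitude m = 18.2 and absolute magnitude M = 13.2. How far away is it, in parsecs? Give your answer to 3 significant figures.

Distance modulus: m − M = 18.2 − (13.2) = 5.000
m − M = 5 log₁₀ d − 5
log₁₀ d = (m − M)/5 + 1 = 2.0000
d = 10^2.0000 = 100.0 pc

d ≈ 100 pc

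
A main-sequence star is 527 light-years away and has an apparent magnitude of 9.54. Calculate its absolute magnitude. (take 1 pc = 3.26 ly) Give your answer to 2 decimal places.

M ≈ 3.50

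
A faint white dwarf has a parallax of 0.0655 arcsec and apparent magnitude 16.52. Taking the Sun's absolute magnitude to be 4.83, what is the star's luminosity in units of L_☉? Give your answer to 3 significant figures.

d = 1/p = 1/0.0655″ = 15.27 pc
M = m − 5 log₁₀ d + 5 = 16.52 − 5·1.1838 + 5 = 15.601
M − M_☉ = 15.601 − 4.83 = 10.771
L/L_☉ = 10^(−0.4 × 10.771) = 4.915×10^-5

L/L_☉ ≈ 4.91×10^-5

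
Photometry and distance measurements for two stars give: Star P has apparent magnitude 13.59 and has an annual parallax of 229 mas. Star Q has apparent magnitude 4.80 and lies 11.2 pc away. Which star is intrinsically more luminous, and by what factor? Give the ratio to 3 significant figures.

Star Q is more luminous, by a factor of 21600.

Star P: p = 229 mas = 0.229″ → d = 1/p = 4.367 pc
Star P: M = m − 5 log₁₀ d + 5 = 13.59 − 5·0.6402 + 5 = 15.389
Star Q: M = m − 5 log₁₀ d + 5 = 4.80 − 5·1.0492 + 5 = 4.554
ΔM = M_P − M_Q = 15.389 − (4.554) = 10.835; smaller M is more luminous → Star Q.
L ratio = 10^(0.4 |ΔM|) = 10^4.334 = 21580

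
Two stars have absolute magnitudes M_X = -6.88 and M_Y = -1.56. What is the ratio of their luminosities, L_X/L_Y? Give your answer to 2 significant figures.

ΔM = M_X − M_Y = -5.32
L_X/L_Y = 10^(−0.4 ΔM) = 10^2.128 = 134.3

L_X/L_Y ≈ 130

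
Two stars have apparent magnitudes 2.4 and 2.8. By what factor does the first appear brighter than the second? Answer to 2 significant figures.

1.4

Δm = 2.4 − (2.8) = -0.4
Flux ratio = 10^(−0.4 Δm) = 10^(−0.4 × -0.4) = 10^0.160 = 1.445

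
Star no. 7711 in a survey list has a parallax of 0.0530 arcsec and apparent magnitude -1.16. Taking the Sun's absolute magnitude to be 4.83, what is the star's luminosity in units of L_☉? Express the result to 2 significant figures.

L/L_☉ ≈ 890

d = 1/p = 1/0.0530″ = 18.87 pc
M = m − 5 log₁₀ d + 5 = -1.16 − 5·1.2757 + 5 = -2.539
M − M_☉ = -2.539 − 4.83 = -7.369
L/L_☉ = 10^(−0.4 × -7.369) = 886.0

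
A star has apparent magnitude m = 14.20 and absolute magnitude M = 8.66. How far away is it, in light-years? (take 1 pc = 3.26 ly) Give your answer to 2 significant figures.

d ≈ 420 ly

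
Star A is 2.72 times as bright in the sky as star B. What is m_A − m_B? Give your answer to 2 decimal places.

Pogson: Δm = −2.5 log₁₀(ratio) = −2.5 log₁₀(2.72) = −2.5 × 0.4346 = -1.086
Star A is brighter, so it has the smaller magnitude: the difference is negative.

m_A − m_B ≈ -1.09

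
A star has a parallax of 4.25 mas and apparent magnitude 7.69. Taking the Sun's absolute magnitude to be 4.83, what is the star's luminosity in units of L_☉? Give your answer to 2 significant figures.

L/L_☉ ≈ 40

d = 1/p = 1000/4.25 mas = 235.3 pc
M = m − 5 log₁₀ d + 5 = 7.69 − 5·2.3716 + 5 = 0.832
M − M_☉ = 0.832 − 4.83 = -3.998
L/L_☉ = 10^(−0.4 × -3.998) = 39.74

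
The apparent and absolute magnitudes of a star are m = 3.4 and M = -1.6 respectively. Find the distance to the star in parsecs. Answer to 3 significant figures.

Distance modulus: m − M = 3.4 − (-1.6) = 5.000
m − M = 5 log₁₀ d − 5
log₁₀ d = (m − M)/5 + 1 = 2.0000
d = 10^2.0000 = 100.0 pc

d ≈ 100 pc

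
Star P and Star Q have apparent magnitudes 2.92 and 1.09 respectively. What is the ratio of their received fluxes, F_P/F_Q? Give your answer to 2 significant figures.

Δm = 2.92 − (1.09) = 1.83
Flux ratio = 10^(−0.4 Δm) = 10^(−0.4 × 1.83) = 10^-0.732 = 0.1854

F_P/F_Q ≈ 0.19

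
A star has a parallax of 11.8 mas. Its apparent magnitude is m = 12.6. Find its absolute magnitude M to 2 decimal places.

p = 11.8 mas = 0.0118″ → d = 1/p = 84.75 pc
5 log₁₀(d/10 pc) = 5 log₁₀(84.75) − 5 = 4.641
M = m − 5 log₁₀(d/10) = 12.6 − 4.641 = 7.959

M ≈ 7.96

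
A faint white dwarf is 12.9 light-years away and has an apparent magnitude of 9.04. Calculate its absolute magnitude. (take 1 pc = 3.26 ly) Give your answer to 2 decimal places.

M ≈ 11.05

d = 12.9 ly / 3.26 = 3.957 pc
5 log₁₀(d/10 pc) = 5 log₁₀(3.957) − 5 = -2.013
M = m − 5 log₁₀(d/10) = 9.04 + 2.013 = 11.053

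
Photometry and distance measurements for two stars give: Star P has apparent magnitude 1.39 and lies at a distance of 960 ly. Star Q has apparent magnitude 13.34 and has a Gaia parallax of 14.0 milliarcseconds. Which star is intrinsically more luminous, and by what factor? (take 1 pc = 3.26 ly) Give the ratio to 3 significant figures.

Star P is more luminous, by a factor of 1.02×10^6.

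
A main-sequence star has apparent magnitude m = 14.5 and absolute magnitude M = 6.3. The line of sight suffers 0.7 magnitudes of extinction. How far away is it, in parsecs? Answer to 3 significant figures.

d ≈ 316 pc

m − M = 5 log₁₀(d/10 pc) + A  ⇒  14.5 − (6.3) − 0.7 = 5 log₁₀(d/10)
7.500 = 5 log₁₀(d/10)
log₁₀ d = (m − M − A)/5 + 1 = 2.5000
d = 10^2.5000 = 316.2 pc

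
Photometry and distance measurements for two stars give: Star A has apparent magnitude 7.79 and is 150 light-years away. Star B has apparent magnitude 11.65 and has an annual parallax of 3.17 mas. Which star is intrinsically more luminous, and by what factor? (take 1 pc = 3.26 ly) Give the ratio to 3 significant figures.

Star B is more luminous, by a factor of 1.34.

Star A: d = 150 ly / 3.26 = 46.01 pc
Star A: M = m − 5 log₁₀ d + 5 = 7.79 − 5·1.6629 + 5 = 4.476
Star B: p = 3.17 mas = 3.17×10^-3″ → d = 1/p = 315.5 pc
Star B: M = m − 5 log₁₀ d + 5 = 11.65 − 5·2.4989 + 5 = 4.155
ΔM = M_A − M_B = 4.476 − (4.155) = 0.320; smaller M is more luminous → Star B.
L ratio = 10^(0.4 |ΔM|) = 10^0.128 = 1.343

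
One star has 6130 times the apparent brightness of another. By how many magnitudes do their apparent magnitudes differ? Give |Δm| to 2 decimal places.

|Δm| ≈ 9.47

Pogson: Δm = −2.5 log₁₀(ratio) = −2.5 log₁₀(6130) = −2.5 × 3.7875 = -9.469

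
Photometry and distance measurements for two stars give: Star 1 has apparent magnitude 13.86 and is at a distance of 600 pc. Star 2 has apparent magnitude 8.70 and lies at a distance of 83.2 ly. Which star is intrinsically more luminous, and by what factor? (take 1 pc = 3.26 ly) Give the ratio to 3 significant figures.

Star 1 is more luminous, by a factor of 4.77.

Star 1: M = m − 5 log₁₀ d + 5 = 13.86 − 5·2.7782 + 5 = 4.969
Star 2: d = 83.2 ly / 3.26 = 25.52 pc
Star 2: M = m − 5 log₁₀ d + 5 = 8.70 − 5·1.4069 + 5 = 6.665
ΔM = M_1 − M_2 = 4.969 − (6.665) = -1.696; smaller M is more luminous → Star 1.
L ratio = 10^(0.4 |ΔM|) = 10^0.678 = 4.770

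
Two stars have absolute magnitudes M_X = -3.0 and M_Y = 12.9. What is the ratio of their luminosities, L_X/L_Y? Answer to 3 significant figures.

ΔM = M_X − M_Y = -15.9
L_X/L_Y = 10^(−0.4 ΔM) = 10^6.360 = 2.291×10^6

L_X/L_Y ≈ 2.29×10^6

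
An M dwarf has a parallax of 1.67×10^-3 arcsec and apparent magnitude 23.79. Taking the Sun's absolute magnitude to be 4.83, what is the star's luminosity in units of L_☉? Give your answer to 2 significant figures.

L/L_☉ ≈ 9.3×10^-5

d = 1/p = 1/1.67×10^-3″ = 598.8 pc
M = m − 5 log₁₀ d + 5 = 23.79 − 5·2.7773 + 5 = 14.904
M − M_☉ = 14.904 − 4.83 = 10.074
L/L_☉ = 10^(−0.4 × 10.074) = 9.345×10^-5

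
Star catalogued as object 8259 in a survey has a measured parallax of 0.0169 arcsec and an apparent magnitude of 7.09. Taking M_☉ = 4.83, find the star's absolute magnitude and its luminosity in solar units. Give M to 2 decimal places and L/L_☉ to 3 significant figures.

d = 1/p = 1/0.0169″ = 59.17 pc
M = m − 5 log₁₀ d + 5 = 7.09 − 5·1.7721 + 5 = 3.229
M − M_☉ = 3.229 − 4.83 = -1.601
L/L_☉ = 10^(−0.4 × -1.601) = 4.367

M ≈ 3.23; L/L_☉ ≈ 4.37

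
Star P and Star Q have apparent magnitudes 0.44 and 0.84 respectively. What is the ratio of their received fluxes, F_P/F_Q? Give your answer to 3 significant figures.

F_P/F_Q ≈ 1.45

Δm = 0.44 − (0.84) = -0.40
Flux ratio = 10^(−0.4 Δm) = 10^(−0.4 × -0.40) = 10^0.160 = 1.445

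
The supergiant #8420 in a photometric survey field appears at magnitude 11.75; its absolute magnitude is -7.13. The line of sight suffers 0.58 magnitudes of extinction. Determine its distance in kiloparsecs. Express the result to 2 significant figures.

m − M = 5 log₁₀(d/10 pc) + A  ⇒  11.75 − (-7.13) − 0.58 = 5 log₁₀(d/10)
18.300 = 5 log₁₀(d/10)
log₁₀ d = (m − M − A)/5 + 1 = 4.6600
d = 10^4.6600 = 45710 pc
= 45.71 kpc

d ≈ 46 kpc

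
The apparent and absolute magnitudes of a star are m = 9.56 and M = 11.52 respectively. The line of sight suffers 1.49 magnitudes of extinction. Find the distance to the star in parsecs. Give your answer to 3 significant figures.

m − M = 5 log₁₀(d/10 pc) + A  ⇒  9.56 − (11.52) − 1.49 = 5 log₁₀(d/10)
-3.450 = 5 log₁₀(d/10)
log₁₀ d = (m − M − A)/5 + 1 = 0.3100
d = 10^0.3100 = 2.042 pc

d ≈ 2.04 pc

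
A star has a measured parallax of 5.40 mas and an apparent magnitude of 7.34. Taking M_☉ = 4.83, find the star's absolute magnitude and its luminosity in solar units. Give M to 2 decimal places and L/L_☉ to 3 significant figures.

M ≈ 1.00; L/L_☉ ≈ 34.0

d = 1/p = 1000/5.40 mas = 185.2 pc
M = m − 5 log₁₀ d + 5 = 7.34 − 5·2.2676 + 5 = 1.002
M − M_☉ = 1.002 − 4.83 = -3.828
L/L_☉ = 10^(−0.4 × -3.828) = 33.98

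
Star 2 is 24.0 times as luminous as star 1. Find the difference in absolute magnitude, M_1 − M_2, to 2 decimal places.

M_1 − M_2 ≈ 3.45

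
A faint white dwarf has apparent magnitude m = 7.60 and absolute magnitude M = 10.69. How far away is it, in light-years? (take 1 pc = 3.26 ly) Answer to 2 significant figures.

d ≈ 7.9 ly

μ = m − M = -3.090
m − M = 5 log₁₀ d − 5
log₁₀ d = (m − M)/5 + 1 = 0.3820
d = 10^0.3820 = 2.410 pc
= 7.856 ly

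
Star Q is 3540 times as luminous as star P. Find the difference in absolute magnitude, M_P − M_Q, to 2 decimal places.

M_P − M_Q ≈ 8.87

Pogson: ΔM = −2.5 log₁₀(ratio) = −2.5 log₁₀(3540) = −2.5 × 3.5490 = -8.873
Star Q is brighter so has the smaller magnitude: M_P − M_Q is positive.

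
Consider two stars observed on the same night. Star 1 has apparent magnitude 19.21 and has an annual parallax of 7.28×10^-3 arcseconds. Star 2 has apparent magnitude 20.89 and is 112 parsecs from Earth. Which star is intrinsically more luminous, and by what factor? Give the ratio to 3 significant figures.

Star 1: d = 1/p = 1/7.28×10^-3″ = 137.4 pc
Star 1: M = m − 5 log₁₀ d + 5 = 19.21 − 5·2.1379 + 5 = 13.521
Star 2: M = m − 5 log₁₀ d + 5 = 20.89 − 5·2.0492 + 5 = 15.644
ΔM = M_1 − M_2 = 13.521 − (15.644) = -2.123; smaller M is more luminous → Star 1.
L ratio = 10^(0.4 |ΔM|) = 10^0.849 = 7.068

Star 1 is more luminous, by a factor of 7.07.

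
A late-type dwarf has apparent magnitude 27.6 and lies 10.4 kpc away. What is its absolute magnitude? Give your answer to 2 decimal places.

d = 10.4 kpc = 10400 pc
5 log₁₀(d/10 pc) = 5 log₁₀(10400) − 5 = 15.085
M = m − 5 log₁₀(d/10) = 27.6 − 15.085 = 12.515

M ≈ 12.51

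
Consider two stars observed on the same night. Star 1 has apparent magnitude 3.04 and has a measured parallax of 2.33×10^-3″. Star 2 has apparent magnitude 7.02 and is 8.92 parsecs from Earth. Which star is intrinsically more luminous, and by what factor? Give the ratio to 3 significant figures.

Star 1 is more luminous, by a factor of 90500.

Star 1: d = 1/p = 1/2.33×10^-3″ = 429.2 pc
Star 1: M = m − 5 log₁₀ d + 5 = 3.04 − 5·2.6326 + 5 = -5.123
Star 2: M = m − 5 log₁₀ d + 5 = 7.02 − 5·0.9504 + 5 = 7.268
ΔM = M_1 − M_2 = -5.123 − (7.268) = -12.391; smaller M is more luminous → Star 1.
L ratio = 10^(0.4 |ΔM|) = 10^4.957 = 90480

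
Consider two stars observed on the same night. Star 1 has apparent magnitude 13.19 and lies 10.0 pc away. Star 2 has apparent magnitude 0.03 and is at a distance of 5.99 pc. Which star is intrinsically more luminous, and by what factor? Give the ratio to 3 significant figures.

Star 1: M = m − 5 log₁₀ d + 5 = 13.19 − 5·1.0000 + 5 = 13.190
Star 2: M = m − 5 log₁₀ d + 5 = 0.03 − 5·0.7774 + 5 = 1.143
ΔM = M_1 − M_2 = 13.190 − (1.143) = 12.047; smaller M is more luminous → Star 2.
L ratio = 10^(0.4 |ΔM|) = 10^4.819 = 65900

Star 2 is more luminous, by a factor of 65900.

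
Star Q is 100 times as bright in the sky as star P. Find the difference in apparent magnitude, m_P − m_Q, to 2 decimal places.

m_P − m_Q ≈ 5.00

Pogson: Δm = −2.5 log₁₀(ratio) = −2.5 log₁₀(100) = −2.5 × 2.0000 = -5.000
Star Q is brighter so has the smaller magnitude: m_P − m_Q is positive.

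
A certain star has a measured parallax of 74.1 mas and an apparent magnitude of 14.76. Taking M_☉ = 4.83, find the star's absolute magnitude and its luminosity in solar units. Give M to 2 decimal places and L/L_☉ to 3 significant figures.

M ≈ 14.11; L/L_☉ ≈ 1.94×10^-4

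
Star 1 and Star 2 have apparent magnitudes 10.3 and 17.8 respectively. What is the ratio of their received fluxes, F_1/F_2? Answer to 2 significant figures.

Magnitude difference = -7.5
Flux ratio = 10^(−0.4 Δm) = 10^(−0.4 × -7.5) = 10^3.000 = 1000

F_1/F_2 ≈ 1000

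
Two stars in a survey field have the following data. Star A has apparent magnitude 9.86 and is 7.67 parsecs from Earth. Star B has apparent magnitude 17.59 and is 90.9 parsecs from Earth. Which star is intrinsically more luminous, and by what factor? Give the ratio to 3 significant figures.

Star A is more luminous, by a factor of 8.80.

Star A: M = m − 5 log₁₀ d + 5 = 9.86 − 5·0.8848 + 5 = 10.436
Star B: M = m − 5 log₁₀ d + 5 = 17.59 − 5·1.9586 + 5 = 12.797
ΔM = M_A − M_B = 10.436 − (12.797) = -2.361; smaller M is more luminous → Star A.
L ratio = 10^(0.4 |ΔM|) = 10^0.944 = 8.800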